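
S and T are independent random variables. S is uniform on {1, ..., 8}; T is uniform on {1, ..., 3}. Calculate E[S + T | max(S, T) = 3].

P(max(S, T) = 3) = 5/24.
Summing (S+T)·P(x,y) over outcomes with max(S, T) = 3 gives 1.
E[S + T | max(S, T) = 3] = (1) / (5/24) = 24/5.

24/5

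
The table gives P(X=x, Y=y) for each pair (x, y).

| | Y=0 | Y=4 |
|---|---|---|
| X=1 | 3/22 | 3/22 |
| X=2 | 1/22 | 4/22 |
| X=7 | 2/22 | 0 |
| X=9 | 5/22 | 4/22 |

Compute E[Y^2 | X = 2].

64/5

P(X = 2) = 5/22.
Σ Y^2·P over the event = 0·(1/22) + 16·(4/22) = 32/11.
E[Y^2 | X = 2] = (32/11) / (5/22) = 64/5.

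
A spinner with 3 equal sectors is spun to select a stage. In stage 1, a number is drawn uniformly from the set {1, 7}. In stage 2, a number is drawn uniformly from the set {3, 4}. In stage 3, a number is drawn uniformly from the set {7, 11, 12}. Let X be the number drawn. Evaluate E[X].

35/6

E[X | stage 1] = (1+7)/2 = 4.
E[X | stage 2] = (3+4)/2 = 7/2.
E[X | stage 3] = (7+11+12)/3 = 10.
E[X] = (1/3)·(4) + (1/3)·(7/2) + (1/3)·(10) = 35/6.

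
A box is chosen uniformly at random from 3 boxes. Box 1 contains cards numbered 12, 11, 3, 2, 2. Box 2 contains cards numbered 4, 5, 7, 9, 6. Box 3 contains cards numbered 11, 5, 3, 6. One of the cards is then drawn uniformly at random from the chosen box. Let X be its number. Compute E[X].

123/20

E[X | box 1] = (12+11+3+2+2)/5 = 6.
E[X | box 2] = (4+5+7+9+6)/5 = 31/5.
E[X | box 3] = (11+5+3+6)/4 = 25/4.
By the law of total expectation,
E[X] = (1/3)·(6) + (1/3)·(31/5) + (1/3)·(25/4) = 123/20.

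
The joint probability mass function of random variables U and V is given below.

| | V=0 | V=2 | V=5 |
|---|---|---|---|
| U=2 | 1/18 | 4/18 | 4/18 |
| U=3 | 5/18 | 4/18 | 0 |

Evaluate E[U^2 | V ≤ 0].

P(V ≤ 0) = 1/3.
Σ U^2·P over the event = 4·(1/18) + 9·(5/18) = 49/18.
E[U^2 | V ≤ 0] = (49/18) / (1/3) = 49/6.

49/6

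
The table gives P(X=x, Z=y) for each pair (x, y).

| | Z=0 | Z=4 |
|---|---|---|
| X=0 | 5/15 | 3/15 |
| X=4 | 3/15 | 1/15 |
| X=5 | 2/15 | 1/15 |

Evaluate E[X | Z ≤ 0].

P(Z ≤ 0) = 2/3.
Σ X·P over the event = 0·(5/15) + 4·(3/15) + 5·(2/15) = 22/15.
E[X | Z ≤ 0] = (22/15) / (2/3) = 11/5.

11/5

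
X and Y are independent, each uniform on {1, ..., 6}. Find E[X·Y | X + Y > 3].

436/33

P(X + Y > 3) = 11/12.
Summing XY·P(x,y) over outcomes with X + Y > 3 gives 109/9.
E[X·Y | X + Y > 3] = (109/9) / (11/12) = 436/33.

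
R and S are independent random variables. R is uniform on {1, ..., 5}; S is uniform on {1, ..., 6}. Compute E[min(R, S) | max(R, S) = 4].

16/7

Outcomes with max(R, S) = 4: (1,4), (2,4), (3,4), (4,1), (4,2), (4,3), (4,4), each with probability 1/30.
E[min(R, S) | max(R, S) = 4] = (1 + 2 + 3 + 1 + 2 + 3 + 4) / 7 = 16/7.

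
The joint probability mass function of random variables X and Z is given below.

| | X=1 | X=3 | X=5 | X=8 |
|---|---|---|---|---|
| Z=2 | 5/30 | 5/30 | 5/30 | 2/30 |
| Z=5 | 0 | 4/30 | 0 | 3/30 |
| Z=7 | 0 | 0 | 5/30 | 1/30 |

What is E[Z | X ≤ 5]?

85/24

P(X ≤ 5) = 4/5.
Σ Z·P over the event = 2·(5/30) + 2·(5/30) + 5·(4/30) + 2·(5/30) + 7·(5/30) = 17/6.
E[Z | X ≤ 5] = (17/6) / (4/5) = 85/24.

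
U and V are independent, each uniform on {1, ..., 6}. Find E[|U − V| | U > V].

7/3

P(U > V) = 5/12.
Summing |U−V|·P(x,y) over outcomes with U > V gives 35/36.
E[|U − V| | U > V] = (35/36) / (5/12) = 7/3.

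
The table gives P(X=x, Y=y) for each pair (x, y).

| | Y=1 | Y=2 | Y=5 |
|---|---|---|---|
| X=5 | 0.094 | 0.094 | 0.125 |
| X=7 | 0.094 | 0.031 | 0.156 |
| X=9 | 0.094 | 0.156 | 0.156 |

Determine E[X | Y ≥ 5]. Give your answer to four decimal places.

7.1419

P(Y ≥ 5) = 0.437.
Σ X·P over the event = 5·(0.125) + 7·(0.156) + 9·(0.156) = 3.121.
E[X | Y ≥ 5] = (3.121) / (0.437) = 7.1419.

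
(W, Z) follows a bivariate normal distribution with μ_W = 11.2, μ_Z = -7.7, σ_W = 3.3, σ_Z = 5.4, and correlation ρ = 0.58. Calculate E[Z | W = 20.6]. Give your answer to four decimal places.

The regression of Z on W has slope ρ·σ_Z/σ_W and passes through (μ_W, μ_Z).
E[Z | W=20.6] = -7.7 + (0.58)·(5.4/3.3)·(20.6 − (11.2)) = -7.7 + (0.949091)·(9.4) = 1.2215.

1.2215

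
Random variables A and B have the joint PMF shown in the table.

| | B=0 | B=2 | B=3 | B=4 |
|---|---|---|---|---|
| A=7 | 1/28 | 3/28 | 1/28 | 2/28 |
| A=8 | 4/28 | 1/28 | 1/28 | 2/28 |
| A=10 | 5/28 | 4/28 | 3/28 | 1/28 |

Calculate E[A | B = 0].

89/10

P(B = 0) = 5/14.
Summing A·P(A=x,B=y) over the conditioning event gives 89/28.
E[A | B = 0] = (89/28) / (5/14) = 89/10.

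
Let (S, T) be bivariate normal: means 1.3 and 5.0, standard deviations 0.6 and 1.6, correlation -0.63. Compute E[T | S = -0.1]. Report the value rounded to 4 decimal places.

7.3520

The regression of T on S has slope ρ·σ_T/σ_S and passes through (μ_S, μ_T).
E[T | S=-0.1] = 5.0 + (-0.63)·(1.6/0.6)·(-0.1 − (1.3)) = 5.0 + (-1.68)·(-1.4) = 7.3520.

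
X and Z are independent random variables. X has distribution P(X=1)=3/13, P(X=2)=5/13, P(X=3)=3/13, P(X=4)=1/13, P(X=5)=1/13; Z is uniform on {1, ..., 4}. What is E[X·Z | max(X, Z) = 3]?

93/17

P(max(X, Z) = 3) = 17/52.
Summing XZ·P(x,y) over outcomes with max(X, Z) = 3 gives 93/52.
E[X·Z | max(X, Z) = 3] = (93/52) / (17/52) = 93/17.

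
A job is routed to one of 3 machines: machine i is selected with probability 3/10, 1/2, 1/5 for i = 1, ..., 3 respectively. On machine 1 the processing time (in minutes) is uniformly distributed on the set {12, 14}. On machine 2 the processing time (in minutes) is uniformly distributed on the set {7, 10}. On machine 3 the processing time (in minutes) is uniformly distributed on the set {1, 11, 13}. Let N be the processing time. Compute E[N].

E[N | machine 1] = (12+14)/2 = 13.
E[N | machine 2] = (7+10)/2 = 17/2.
E[N | machine 3] = (1+11+13)/3 = 25/3.
E[N] = (3/10)·(13) + (1/2)·(17/2) + (1/5)·(25/3) = 589/60.

589/60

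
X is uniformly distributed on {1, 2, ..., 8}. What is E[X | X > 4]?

13/2

Given X > 4, X is equally likely to be any of {5, 6, 7, 8}.
E[X | X > 4] = (5 + 6 + 7 + 8) / 4 = 13/2.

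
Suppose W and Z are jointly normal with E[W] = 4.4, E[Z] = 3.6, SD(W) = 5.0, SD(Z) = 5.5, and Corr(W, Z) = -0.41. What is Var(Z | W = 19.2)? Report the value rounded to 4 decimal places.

For a bivariate normal, Var(Z | W=x) = σ_Z²(1 − ρ²).
Var(Z | W=19.2) = (5.5)²·(1 − (-0.41)²) = 30.25·0.8319 = 25.1650.

25.1650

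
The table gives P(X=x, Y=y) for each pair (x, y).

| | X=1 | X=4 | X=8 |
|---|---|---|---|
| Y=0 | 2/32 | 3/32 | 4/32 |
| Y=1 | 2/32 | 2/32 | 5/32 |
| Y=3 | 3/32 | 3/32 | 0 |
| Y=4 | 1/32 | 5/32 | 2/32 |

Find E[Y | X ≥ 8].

13/11

P(X ≥ 8) = 11/32.
Σ Y·P over the event = 0·(4/32) + 1·(5/32) + 4·(2/32) = 13/32.
E[Y | X ≥ 8] = (13/32) / (11/32) = 13/11.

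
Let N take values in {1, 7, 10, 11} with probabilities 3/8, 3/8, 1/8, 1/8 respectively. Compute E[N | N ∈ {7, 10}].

P(N ∈ {7, 10}) = 1/2.
Σ over the event: 7·3/8 + 10·1/8 = 31/8.
E[N | N ∈ {7, 10}] = (31/8) / (1/2) = 31/4.

31/4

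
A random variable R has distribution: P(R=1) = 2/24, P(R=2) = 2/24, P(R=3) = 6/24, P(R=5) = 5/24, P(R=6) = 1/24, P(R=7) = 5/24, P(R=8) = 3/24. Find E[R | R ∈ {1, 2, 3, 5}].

P(R ∈ {1, 2, 3, 5}) = 5/8.
Σ over the event: 1·1/12 + 2·1/12 + 3·1/4 + 5·5/24 = 49/24.
E[R | R ∈ {1, 2, 3, 5}] = (49/24) / (5/8) = 49/15.

49/15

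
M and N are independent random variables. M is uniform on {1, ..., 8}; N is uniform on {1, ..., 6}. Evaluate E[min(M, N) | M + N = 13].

11/2

Outcomes with M + N = 13: (7,6), (8,5), each with probability 1/48.
E[min(M, N) | M + N = 13] = (6 + 5) / 2 = 11/2.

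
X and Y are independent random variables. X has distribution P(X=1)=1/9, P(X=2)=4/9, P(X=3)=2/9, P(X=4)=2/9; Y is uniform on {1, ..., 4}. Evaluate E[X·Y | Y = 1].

P(Y = 1) = 1/4.
Summing XY·P(x,y) over outcomes with Y = 1 gives 23/36.
E[X·Y | Y = 1] = (23/36) / (1/4) = 23/9.

23/9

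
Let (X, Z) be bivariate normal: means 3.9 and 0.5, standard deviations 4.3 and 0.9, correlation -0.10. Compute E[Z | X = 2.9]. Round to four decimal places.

0.5209

E[Z | X=x] = μ_Z + ρ(σ_Z/σ_X)(x − μ_X) for jointly normal variables.
E[Z | X=2.9] = 0.5 + (-0.10)·(0.9/4.3)·(2.9 − (3.9)) = 0.5 + (-0.02093)·(-1) = 0.5209.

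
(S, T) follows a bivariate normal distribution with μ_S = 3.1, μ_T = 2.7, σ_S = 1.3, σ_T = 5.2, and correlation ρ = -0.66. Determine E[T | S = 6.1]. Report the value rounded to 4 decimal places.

The regression of T on S has slope ρ·σ_T/σ_S and passes through (μ_S, μ_T).
E[T | S=6.1] = 2.7 + (-0.66)·(5.2/1.3)·(6.1 − (3.1)) = 2.7 + (-2.64)·(3) = -5.2200.

-5.2200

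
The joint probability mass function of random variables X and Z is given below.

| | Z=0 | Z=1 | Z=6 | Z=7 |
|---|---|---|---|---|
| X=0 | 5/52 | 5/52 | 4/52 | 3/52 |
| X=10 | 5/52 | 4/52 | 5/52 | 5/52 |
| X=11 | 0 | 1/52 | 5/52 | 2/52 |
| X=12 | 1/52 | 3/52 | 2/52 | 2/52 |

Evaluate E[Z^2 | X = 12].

173/8

P(X = 12) = 2/13.
Σ Z^2·P over the event = 0·(1/52) + 1·(3/52) + 36·(2/52) + 49·(2/52) = 173/52.
E[Z^2 | X = 12] = (173/52) / (2/13) = 173/8.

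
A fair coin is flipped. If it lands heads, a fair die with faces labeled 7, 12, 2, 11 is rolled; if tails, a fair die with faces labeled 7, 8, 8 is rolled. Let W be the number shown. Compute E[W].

47/6

E[W | heads] = (7+12+2+11)/4 = 8.
E[W | tails] = (7+8+8)/3 = 23/3.
E[W] = (1/2)·(8) + (1/2)·(23/3) = 47/6.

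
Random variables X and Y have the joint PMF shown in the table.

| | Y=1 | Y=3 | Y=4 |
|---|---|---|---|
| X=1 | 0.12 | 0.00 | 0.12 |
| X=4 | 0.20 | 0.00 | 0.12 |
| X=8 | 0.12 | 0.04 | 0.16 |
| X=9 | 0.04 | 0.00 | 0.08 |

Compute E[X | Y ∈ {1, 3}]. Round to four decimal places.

4.9231

P(Y ∈ {1, 3}) = 0.52.
Σ X·P over the event = 1·(0.12) + 4·(0.20) + 8·(0.12) + 8·(0.04) + 9·(0.04) = 2.56.
E[X | Y ∈ {1, 3}] = (2.56) / (0.52) = 4.9231.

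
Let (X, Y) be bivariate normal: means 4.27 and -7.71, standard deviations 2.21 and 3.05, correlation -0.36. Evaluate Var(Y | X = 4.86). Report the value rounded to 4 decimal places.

8.0969

The conditional variance in a bivariate normal is σ_Y²(1 − ρ²), independent of x.
Var(Y | X=4.86) = (3.05)²·(1 − (-0.36)²) = 9.3025·0.8704 = 8.0969.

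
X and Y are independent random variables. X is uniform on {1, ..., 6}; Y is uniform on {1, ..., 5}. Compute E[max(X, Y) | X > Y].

P(X > Y) = 1/2.
Summing max(X,Y)·P(x,y) over outcomes with X > Y gives 7/3.
E[max(X, Y) | X > Y] = (7/3) / (1/2) = 14/3.

14/3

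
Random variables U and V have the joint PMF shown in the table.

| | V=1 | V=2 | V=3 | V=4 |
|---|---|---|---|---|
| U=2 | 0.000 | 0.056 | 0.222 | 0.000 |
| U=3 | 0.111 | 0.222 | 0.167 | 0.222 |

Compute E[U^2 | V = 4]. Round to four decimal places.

9.0000

P(V = 4) = 0.222.
Summing U^2·P(U=x,V=y) over the conditioning event gives 1.998.
E[U^2 | V = 4] = (1.998) / (0.222) = 9.0000.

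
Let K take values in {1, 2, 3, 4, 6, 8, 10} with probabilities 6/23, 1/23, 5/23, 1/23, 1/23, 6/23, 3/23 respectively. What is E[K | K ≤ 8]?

P(K ≤ 8) = 20/23.
Σ over the event: 1·6/23 + 2·1/23 + 3·5/23 + 4·1/23 + 6·1/23 + 8·6/23 = 81/23.
E[K | K ≤ 8] = (81/23) / (20/23) = 81/20.

81/20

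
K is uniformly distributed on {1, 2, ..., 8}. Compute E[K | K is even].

5

Given K is even, K is equally likely to be any of {2, 4, 6, 8}.
E[K | K is even] = (2 + 4 + 6 + 8) / 4 = 5.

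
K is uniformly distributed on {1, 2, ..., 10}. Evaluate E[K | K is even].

Given K is even, K is equally likely to be any of {2, 4, 6, 8, 10}.
E[K | K is even] = (2 + 4 + 6 + 8 + 10) / 5 = 6.

6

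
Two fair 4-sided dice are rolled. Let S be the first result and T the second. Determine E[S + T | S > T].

P(S > T) = 3/8.
Summing (S+T)·P(x,y) over outcomes with S > T gives 15/8.
E[S + T | S > T] = (15/8) / (3/8) = 5.

5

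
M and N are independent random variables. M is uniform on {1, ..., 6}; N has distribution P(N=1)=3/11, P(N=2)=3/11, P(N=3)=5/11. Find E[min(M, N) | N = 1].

1

P(N = 1) = 3/11.
Summing min(M,N)·P(x,y) over outcomes with N = 1 gives 3/11.
E[min(M, N) | N = 1] = (3/11) / (3/11) = 1.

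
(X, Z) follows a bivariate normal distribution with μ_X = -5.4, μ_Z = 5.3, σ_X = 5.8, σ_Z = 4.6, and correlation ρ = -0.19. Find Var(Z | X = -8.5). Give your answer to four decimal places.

The conditional variance in a bivariate normal is σ_Z²(1 − ρ²), independent of x.
Var(Z | X=-8.5) = (4.6)²·(1 − (-0.19)²) = 21.16·0.9639 = 20.3961.

20.3961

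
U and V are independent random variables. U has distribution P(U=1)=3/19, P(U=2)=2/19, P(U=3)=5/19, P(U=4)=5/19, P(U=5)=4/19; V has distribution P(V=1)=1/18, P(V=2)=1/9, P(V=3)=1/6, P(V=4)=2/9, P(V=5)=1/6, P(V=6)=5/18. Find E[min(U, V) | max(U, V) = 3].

P(max(U, V) = 3) = 5/38.
Summing min(U,V)·P(x,y) over outcomes with max(U, V) = 3 gives 91/342.
E[min(U, V) | max(U, V) = 3] = (91/342) / (5/38) = 91/45.

91/45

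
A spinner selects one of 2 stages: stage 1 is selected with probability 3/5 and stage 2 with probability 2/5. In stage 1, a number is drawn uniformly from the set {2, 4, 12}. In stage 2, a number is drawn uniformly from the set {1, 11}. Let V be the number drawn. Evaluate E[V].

6

E[V | stage 1] = (2+4+12)/3 = 6.
E[V | stage 2] = (1+11)/2 = 6.
E[V] = (3/5)·(6) + (2/5)·(6) = 6.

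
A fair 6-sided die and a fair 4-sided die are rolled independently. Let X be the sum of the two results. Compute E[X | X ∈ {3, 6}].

P(X ∈ {3, 6}) = 1/4.
Σ over the event: 3·1/12 + 6·1/6 = 5/4.
E[X | X ∈ {3, 6}] = (5/4) / (1/4) = 5.

5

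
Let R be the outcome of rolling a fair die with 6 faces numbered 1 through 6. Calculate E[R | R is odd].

3

Given R is odd, R is equally likely to be any of {1, 3, 5}.
E[R | R is odd] = (1 + 3 + 5) / 3 = 3.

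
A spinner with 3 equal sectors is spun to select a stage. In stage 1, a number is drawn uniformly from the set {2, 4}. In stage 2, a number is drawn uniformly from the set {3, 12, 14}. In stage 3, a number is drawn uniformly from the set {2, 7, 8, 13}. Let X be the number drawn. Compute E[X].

E[X | stage 1] = (2+4)/2 = 3.
E[X | stage 2] = (3+12+14)/3 = 29/3.
E[X | stage 3] = (2+7+8+13)/4 = 15/2.
E[X] = (1/3)·(3) + (1/3)·(29/3) + (1/3)·(15/2) = 121/18.

121/18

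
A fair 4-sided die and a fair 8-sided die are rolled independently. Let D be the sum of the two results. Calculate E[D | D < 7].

P(D < 7) = 7/16.
Σ over the event: 2·1/32 + 3·1/16 + 4·3/32 + 5·1/8 + 6·1/8 = 2.
E[D | D < 7] = (2) / (7/16) = 32/7.

32/7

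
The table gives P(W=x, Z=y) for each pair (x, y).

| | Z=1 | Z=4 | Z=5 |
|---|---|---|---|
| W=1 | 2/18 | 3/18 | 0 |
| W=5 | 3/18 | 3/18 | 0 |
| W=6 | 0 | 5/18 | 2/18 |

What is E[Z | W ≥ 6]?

30/7

P(W ≥ 6) = 7/18.
Σ Z·P over the event = 4·(5/18) + 5·(2/18) = 5/3.
E[Z | W ≥ 6] = (5/3) / (7/18) = 30/7.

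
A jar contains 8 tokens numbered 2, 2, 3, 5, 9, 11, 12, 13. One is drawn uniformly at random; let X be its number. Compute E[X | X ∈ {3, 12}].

P(X ∈ {3, 12}) = 1/4.
Σ over the event: 3·1/8 + 12·1/8 = 15/8.
E[X | X ∈ {3, 12}] = (15/8) / (1/4) = 15/2.

15/2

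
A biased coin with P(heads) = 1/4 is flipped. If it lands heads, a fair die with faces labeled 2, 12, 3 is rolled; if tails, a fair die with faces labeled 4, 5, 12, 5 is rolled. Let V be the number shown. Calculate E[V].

151/24

E[V | heads] = (2+12+3)/3 = 17/3.
E[V | tails] = (4+5+12+5)/4 = 13/2.
E[V] = (1/4)·(17/3) + (3/4)·(13/2) = 151/24.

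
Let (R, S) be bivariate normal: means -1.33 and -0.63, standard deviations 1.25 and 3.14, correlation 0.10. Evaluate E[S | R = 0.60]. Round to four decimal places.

-0.1452

For a bivariate normal, E[S | R=x] = μ_S + ρ·(σ_S/σ_R)·(x − μ_R).
E[S | R=0.60] = -0.63 + (0.10)·(3.14/1.25)·(0.60 − (-1.33)) = -0.63 + (0.2512)·(1.93) = -0.1452.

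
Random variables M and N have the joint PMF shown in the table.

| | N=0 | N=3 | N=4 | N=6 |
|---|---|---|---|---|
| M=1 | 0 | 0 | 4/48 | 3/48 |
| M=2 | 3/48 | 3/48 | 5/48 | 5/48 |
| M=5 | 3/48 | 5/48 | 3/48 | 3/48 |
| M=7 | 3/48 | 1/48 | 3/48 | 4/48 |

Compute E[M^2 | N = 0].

26

P(N = 0) = 3/16.
Σ M^2·P over the event = 4·(3/48) + 25·(3/48) + 49·(3/48) = 39/8.
E[M^2 | N = 0] = (39/8) / (3/16) = 26.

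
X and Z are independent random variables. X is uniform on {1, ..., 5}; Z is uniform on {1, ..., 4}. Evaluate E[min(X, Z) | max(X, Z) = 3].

P(max(X, Z) = 3) = 1/4.
Summing min(X,Z)·P(x,y) over outcomes with max(X, Z) = 3 gives 9/20.
E[min(X, Z) | max(X, Z) = 3] = (9/20) / (1/4) = 9/5.

9/5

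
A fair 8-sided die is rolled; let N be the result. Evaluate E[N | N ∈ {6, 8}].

7

P(N ∈ {6, 8}) = 1/4.
Σ over the event: 6·1/8 + 8·1/8 = 7/4.
E[N | N ∈ {6, 8}] = (7/4) / (1/4) = 7.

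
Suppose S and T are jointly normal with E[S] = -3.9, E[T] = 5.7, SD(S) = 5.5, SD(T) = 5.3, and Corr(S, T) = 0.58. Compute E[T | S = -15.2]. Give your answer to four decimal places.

-0.6157

E[T | S=x] = μ_T + ρ(σ_T/σ_S)(x − μ_S) for jointly normal variables.
E[T | S=-15.2] = 5.7 + (0.58)·(5.3/5.5)·(-15.2 − (-3.9)) = 5.7 + (0.55891)·(-11.3) = -0.6157.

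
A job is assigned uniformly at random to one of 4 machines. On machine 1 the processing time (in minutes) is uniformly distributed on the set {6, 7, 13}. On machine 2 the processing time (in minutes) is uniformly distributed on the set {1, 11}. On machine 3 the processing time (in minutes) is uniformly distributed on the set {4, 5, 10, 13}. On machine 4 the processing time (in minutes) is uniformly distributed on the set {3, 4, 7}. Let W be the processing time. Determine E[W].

E[W | machine 1] = (6+7+13)/3 = 26/3.
E[W | machine 2] = (1+11)/2 = 6.
E[W | machine 3] = (4+5+10+13)/4 = 8.
E[W | machine 4] = (3+4+7)/3 = 14/3.
E[W] = (1/4)·(26/3) + (1/4)·(6) + (1/4)·(8) + (1/4)·(14/3) = 41/6.

41/6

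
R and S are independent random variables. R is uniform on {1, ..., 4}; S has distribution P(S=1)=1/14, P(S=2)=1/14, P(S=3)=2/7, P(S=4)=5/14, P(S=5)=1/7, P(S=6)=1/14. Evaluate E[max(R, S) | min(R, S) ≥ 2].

157/39

P(min(R, S) ≥ 2) = 39/56.
Summing max(R,S)·P(x,y) over outcomes with min(R, S) ≥ 2 gives 157/56.
E[max(R, S) | min(R, S) ≥ 2] = (157/56) / (39/56) = 157/39.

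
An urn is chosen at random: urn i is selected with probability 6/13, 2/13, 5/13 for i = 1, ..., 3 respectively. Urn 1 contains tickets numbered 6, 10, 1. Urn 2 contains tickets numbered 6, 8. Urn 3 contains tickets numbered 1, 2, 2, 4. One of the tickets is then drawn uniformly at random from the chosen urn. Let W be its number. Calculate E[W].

237/52

E[W | urn 1] = (6+10+1)/3 = 17/3.
E[W | urn 2] = (6+8)/2 = 7.
E[W | urn 3] = (1+2+2+4)/4 = 9/4.
By the law of total expectation,
E[W] = (6/13)·(17/3) + (2/13)·(7) + (5/13)·(9/4) = 237/52.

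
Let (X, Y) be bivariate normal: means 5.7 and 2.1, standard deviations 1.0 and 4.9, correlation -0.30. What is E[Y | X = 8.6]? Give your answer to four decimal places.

For a bivariate normal, E[Y | X=x] = μ_Y + ρ·(σ_Y/σ_X)·(x − μ_X).
E[Y | X=8.6] = 2.1 + (-0.30)·(4.9/1.0)·(8.6 − (5.7)) = 2.1 + (-1.47)·(2.9) = -2.1630.

-2.1630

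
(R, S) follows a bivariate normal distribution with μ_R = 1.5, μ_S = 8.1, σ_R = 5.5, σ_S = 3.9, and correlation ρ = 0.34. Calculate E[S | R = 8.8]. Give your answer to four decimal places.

9.8600

E[S | R=x] = μ_S + ρ(σ_S/σ_R)(x − μ_R) for jointly normal variables.
E[S | R=8.8] = 8.1 + (0.34)·(3.9/5.5)·(8.8 − (1.5)) = 8.1 + (0.24109)·(7.3) = 9.8600.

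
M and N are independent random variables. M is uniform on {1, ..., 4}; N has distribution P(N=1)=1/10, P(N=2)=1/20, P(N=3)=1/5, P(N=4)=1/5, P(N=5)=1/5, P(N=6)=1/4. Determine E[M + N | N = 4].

13/2

P(N = 4) = 1/5.
Summing (M+N)·P(x,y) over outcomes with N = 4 gives 13/10.
E[M + N | N = 4] = (13/10) / (1/5) = 13/2.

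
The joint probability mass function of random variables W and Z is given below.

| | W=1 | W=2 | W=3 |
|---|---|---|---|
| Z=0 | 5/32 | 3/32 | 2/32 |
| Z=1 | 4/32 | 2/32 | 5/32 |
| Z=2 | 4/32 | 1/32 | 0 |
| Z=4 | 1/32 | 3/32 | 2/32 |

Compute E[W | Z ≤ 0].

P(Z ≤ 0) = 5/16.
Σ W·P over the event = 1·(5/32) + 2·(3/32) + 3·(2/32) = 17/32.
E[W | Z ≤ 0] = (17/32) / (5/16) = 17/10.

17/10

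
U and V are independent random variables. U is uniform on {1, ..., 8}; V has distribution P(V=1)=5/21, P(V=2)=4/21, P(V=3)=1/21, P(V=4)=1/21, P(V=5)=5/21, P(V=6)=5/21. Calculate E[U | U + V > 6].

209/39

P(U + V > 6) = 39/56.
Summing U·P(x,y) over outcomes with U + V > 6 gives 209/56.
E[U | U + V > 6] = (209/56) / (39/56) = 209/39.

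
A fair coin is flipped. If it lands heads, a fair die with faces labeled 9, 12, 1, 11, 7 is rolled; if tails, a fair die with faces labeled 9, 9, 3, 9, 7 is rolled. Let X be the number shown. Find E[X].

E[X | heads] = (9+12+1+11+7)/5 = 8.
E[X | tails] = (9+9+3+9+7)/5 = 37/5.
E[X] = (1/2)·(8) + (1/2)·(37/5) = 77/10.

77/10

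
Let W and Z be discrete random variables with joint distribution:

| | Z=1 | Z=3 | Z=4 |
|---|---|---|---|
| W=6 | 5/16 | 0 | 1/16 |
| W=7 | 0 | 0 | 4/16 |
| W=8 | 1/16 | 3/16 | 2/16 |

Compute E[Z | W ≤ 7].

5/2

P(W ≤ 7) = 5/8.
Σ Z·P over the event = 1·(5/16) + 4·(1/16) + 4·(4/16) = 25/16.
E[Z | W ≤ 7] = (25/16) / (5/8) = 5/2.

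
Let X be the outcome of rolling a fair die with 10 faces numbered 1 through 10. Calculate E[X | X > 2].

13/2

Given X > 2, X is equally likely to be any of {3, 4, 5, 6, 7, 8, 9, 10}.
E[X | X > 2] = (3 + 4 + 5 + 6 + 7 + 8 + 9 + 10) / 8 = 13/2.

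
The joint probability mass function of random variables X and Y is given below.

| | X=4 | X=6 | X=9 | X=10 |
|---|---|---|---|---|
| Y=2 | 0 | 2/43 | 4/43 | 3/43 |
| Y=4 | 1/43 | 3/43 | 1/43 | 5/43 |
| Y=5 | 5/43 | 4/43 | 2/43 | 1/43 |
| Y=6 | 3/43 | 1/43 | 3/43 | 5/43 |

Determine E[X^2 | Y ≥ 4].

1009/17

P(Y ≥ 4) = 34/43.
Summing X^2·P(X=x,Y=y) over the conditioning event gives 2018/43.
E[X^2 | Y ≥ 4] = (2018/43) / (34/43) = 1009/17.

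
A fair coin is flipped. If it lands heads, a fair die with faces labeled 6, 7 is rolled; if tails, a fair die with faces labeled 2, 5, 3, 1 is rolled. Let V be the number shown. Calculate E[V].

37/8

E[V | heads] = (6+7)/2 = 13/2.
E[V | tails] = (2+5+3+1)/4 = 11/4.
E[V] = (1/2)·(13/2) + (1/2)·(11/4) = 37/8.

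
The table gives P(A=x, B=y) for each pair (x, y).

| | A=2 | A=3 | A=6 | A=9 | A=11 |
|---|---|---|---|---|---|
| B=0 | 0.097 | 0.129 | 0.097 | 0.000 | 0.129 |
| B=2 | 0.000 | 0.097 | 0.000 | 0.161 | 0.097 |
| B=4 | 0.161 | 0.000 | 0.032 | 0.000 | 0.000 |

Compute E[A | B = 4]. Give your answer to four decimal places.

P(B = 4) = 0.193.
Σ A·P over the event = 2·(0.161) + 6·(0.032) = 0.514.
E[A | B = 4] = (0.514) / (0.193) = 2.6632.

2.6632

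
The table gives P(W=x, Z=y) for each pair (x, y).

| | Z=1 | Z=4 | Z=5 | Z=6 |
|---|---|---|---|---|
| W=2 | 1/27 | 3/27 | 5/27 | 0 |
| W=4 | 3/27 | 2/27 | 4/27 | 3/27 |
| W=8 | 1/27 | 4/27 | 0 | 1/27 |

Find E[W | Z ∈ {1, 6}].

14/3

P(Z ∈ {1, 6}) = 1/3.
Σ W·P over the event = 2·(1/27) + 4·(3/27) + 4·(3/27) + 8·(1/27) + 8·(1/27) = 14/9.
E[W | Z ∈ {1, 6}] = (14/9) / (1/3) = 14/3.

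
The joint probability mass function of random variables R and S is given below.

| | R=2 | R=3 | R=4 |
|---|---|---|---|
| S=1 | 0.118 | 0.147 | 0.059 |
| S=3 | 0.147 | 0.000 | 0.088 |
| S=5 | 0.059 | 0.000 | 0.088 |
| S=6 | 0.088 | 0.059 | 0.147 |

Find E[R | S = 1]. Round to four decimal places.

2.8179

P(S = 1) = 0.324.
Σ R·P over the event = 2·(0.118) + 3·(0.147) + 4·(0.059) = 0.913.
E[R | S = 1] = (0.913) / (0.324) = 2.8179.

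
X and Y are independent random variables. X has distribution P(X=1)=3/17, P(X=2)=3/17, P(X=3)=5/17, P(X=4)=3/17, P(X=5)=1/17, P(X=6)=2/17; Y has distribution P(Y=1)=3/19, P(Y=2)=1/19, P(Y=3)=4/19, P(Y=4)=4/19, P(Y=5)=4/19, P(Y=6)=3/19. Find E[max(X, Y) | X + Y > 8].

P(X + Y > 8) = 77/323.
Summing max(X,Y)·P(x,y) over outcomes with X + Y > 8 gives 26/19.
E[max(X, Y) | X + Y > 8] = (26/19) / (77/323) = 442/77.

442/77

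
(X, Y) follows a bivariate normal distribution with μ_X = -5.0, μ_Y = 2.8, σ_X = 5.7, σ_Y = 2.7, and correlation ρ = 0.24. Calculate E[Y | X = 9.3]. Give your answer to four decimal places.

E[Y | X=x] = μ_Y + ρ(σ_Y/σ_X)(x − μ_X) for jointly normal variables.
E[Y | X=9.3] = 2.8 + (0.24)·(2.7/5.7)·(9.3 − (-5.0)) = 2.8 + (0.113684)·(14.3) = 4.4257.

4.4257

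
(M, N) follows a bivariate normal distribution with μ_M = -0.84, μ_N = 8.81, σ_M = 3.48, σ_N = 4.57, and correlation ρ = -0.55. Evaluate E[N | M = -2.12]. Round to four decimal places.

The regression of N on M has slope ρ·σ_N/σ_M and passes through (μ_M, μ_N).
E[N | M=-2.12] = 8.81 + (-0.55)·(4.57/3.48)·(-2.12 − (-0.84)) = 8.81 + (-0.72227)·(-1.28) = 9.7345.

9.7345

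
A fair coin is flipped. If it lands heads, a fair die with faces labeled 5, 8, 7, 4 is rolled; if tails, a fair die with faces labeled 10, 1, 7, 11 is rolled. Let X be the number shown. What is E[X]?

E[X | heads] = (5+8+7+4)/4 = 6.
E[X | tails] = (10+1+7+11)/4 = 29/4.
By the law of total expectation,
E[X] = (1/2)·(6) + (1/2)·(29/4) = 53/8.

53/8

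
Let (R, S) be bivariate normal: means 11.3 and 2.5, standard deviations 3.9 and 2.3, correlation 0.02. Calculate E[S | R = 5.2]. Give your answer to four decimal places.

E[S | R=x] = μ_S + ρ(σ_S/σ_R)(x − μ_R) for jointly normal variables.
E[S | R=5.2] = 2.5 + (0.02)·(2.3/3.9)·(5.2 − (11.3)) = 2.5 + (0.011795)·(-6.1) = 2.4281.

2.4281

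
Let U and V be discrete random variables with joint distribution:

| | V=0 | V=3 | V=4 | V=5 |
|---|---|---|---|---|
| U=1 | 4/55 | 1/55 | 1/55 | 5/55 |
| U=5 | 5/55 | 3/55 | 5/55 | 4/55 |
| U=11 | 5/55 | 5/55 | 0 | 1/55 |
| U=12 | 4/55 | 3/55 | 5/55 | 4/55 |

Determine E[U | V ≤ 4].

325/41

P(V ≤ 4) = 41/55.
Summing U·P(U=x,V=y) over the conditioning event gives 65/11.
E[U | V ≤ 4] = (65/11) / (41/55) = 325/41.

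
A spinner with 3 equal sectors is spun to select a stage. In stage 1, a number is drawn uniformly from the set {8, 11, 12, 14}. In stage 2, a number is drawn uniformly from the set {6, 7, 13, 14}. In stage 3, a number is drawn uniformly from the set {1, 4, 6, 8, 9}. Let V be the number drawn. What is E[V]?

E[V | stage 1] = (8+11+12+14)/4 = 45/4.
E[V | stage 2] = (6+7+13+14)/4 = 10.
E[V | stage 3] = (1+4+6+8+9)/5 = 28/5.
E[V] = (1/3)·(45/4) + (1/3)·(10) + (1/3)·(28/5) = 179/20.

179/20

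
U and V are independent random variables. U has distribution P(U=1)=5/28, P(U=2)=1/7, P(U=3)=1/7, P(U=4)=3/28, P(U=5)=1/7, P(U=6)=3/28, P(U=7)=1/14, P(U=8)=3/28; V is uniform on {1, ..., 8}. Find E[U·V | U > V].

P(U > V) = 85/224.
Summing UV·P(x,y) over outcomes with U > V gives 97/14.
E[U·V | U > V] = (97/14) / (85/224) = 1552/85.

1552/85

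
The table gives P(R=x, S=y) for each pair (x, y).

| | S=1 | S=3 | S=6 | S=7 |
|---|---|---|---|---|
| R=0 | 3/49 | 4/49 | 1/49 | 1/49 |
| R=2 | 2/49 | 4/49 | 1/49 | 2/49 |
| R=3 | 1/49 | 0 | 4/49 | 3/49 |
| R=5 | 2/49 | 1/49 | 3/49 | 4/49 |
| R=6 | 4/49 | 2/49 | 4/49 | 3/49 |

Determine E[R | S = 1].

P(S = 1) = 12/49.
Σ R·P over the event = 0·(3/49) + 2·(2/49) + 3·(1/49) + 5·(2/49) + 6·(4/49) = 41/49.
E[R | S = 1] = (41/49) / (12/49) = 41/12.

41/12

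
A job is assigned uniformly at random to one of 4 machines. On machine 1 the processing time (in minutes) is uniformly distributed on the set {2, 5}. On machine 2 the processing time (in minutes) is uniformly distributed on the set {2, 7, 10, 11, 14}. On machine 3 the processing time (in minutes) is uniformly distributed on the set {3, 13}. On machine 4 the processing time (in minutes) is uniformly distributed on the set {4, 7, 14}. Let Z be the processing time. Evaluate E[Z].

E[Z | machine 1] = (2+5)/2 = 7/2.
E[Z | machine 2] = (2+7+10+11+14)/5 = 44/5.
E[Z | machine 3] = (3+13)/2 = 8.
E[Z | machine 4] = (4+7+14)/3 = 25/3.
E[Z] = (1/4)·(7/2) + (1/4)·(44/5) + (1/4)·(8) + (1/4)·(25/3) = 859/120.

859/120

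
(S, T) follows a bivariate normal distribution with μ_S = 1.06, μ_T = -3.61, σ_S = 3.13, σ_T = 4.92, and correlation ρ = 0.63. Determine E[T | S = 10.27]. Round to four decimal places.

5.5105

For a bivariate normal, E[T | S=x] = μ_T + ρ·(σ_T/σ_S)·(x − μ_S).
E[T | S=10.27] = -3.61 + (0.63)·(4.92/3.13)·(10.27 − (1.06)) = -3.61 + (0.9902875)·(9.21) = 5.5105.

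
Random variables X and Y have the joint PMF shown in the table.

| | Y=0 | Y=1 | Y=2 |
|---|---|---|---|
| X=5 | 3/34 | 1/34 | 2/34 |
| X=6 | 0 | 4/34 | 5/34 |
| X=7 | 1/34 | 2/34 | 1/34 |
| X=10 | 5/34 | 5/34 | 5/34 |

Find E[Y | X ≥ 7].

1

P(X ≥ 7) = 19/34.
Σ Y·P over the event = 0·(1/34) + 1·(2/34) + 2·(1/34) + 0·(5/34) + 1·(5/34) + 2·(5/34) = 19/34.
E[Y | X ≥ 7] = (19/34) / (19/34) = 1.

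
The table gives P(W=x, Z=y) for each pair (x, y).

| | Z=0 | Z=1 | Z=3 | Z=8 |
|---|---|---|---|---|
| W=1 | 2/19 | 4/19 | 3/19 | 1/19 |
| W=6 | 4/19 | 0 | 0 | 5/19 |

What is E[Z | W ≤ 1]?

P(W ≤ 1) = 10/19.
Summing Z·P(W=x,Z=y) over the conditioning event gives 21/19.
E[Z | W ≤ 1] = (21/19) / (10/19) = 21/10.

21/10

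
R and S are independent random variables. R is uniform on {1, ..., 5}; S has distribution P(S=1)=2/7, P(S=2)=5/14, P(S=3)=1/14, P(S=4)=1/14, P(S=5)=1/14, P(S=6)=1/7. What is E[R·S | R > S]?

223/34

P(R > S) = 17/35.
Summing RS·P(x,y) over outcomes with R > S gives 223/70.
E[R·S | R > S] = (223/70) / (17/35) = 223/34.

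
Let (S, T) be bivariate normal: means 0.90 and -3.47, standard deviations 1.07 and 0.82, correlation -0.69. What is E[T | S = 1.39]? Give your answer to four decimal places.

E[T | S=x] = μ_T + ρ(σ_T/σ_S)(x − μ_S) for jointly normal variables.
E[T | S=1.39] = -3.47 + (-0.69)·(0.82/1.07)·(1.39 − (0.90)) = -3.47 + (-0.52879)·(0.49) = -3.7291.

-3.7291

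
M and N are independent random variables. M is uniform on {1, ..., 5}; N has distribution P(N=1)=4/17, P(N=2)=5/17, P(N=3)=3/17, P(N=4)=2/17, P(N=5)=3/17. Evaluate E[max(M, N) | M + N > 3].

289/72

P(M + N > 3) = 72/85.
Summing max(M,N)·P(x,y) over outcomes with M + N > 3 gives 17/5.
E[max(M, N) | M + N > 3] = (17/5) / (72/85) = 289/72.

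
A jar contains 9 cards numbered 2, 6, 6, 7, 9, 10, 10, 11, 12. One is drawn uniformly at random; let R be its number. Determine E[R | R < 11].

P(R < 11) = 7/9.
Σ over the event: 2·1/9 + 6·2/9 + 7·1/9 + 9·1/9 + 10·2/9 = 50/9.
E[R | R < 11] = (50/9) / (7/9) = 50/7.

50/7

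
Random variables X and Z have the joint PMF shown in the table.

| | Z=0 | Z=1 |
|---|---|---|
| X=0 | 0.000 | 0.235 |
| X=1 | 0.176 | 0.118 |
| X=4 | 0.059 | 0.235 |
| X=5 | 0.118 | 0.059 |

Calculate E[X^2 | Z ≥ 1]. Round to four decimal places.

8.2736

P(Z ≥ 1) = 0.647.
Σ X^2·P over the event = 0·(0.235) + 1·(0.118) + 16·(0.235) + 25·(0.059) = 5.353.
E[X^2 | Z ≥ 1] = (5.353) / (0.647) = 8.2736.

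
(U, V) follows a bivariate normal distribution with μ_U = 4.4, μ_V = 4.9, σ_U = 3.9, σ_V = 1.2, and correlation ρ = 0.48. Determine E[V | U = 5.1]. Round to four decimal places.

The regression of V on U has slope ρ·σ_V/σ_U and passes through (μ_U, μ_V).
E[V | U=5.1] = 4.9 + (0.48)·(1.2/3.9)·(5.1 − (4.4)) = 4.9 + (0.14769)·(0.7) = 5.0034.

5.0034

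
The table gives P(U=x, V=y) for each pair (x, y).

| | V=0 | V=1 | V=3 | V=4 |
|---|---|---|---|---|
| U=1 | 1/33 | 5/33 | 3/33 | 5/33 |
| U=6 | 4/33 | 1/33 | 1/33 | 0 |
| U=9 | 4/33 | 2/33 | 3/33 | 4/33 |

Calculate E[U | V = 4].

P(V = 4) = 3/11.
Σ U·P over the event = 1·(5/33) + 9·(4/33) = 41/33.
E[U | V = 4] = (41/33) / (3/11) = 41/9.

41/9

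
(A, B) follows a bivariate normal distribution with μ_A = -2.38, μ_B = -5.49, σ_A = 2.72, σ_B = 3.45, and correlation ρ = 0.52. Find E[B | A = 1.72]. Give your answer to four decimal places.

-2.7858

E[B | A=x] = μ_B + ρ(σ_B/σ_A)(x − μ_A) for jointly normal variables.
E[B | A=1.72] = -5.49 + (0.52)·(3.45/2.72)·(1.72 − (-2.38)) = -5.49 + (0.65956)·(4.1) = -2.7858.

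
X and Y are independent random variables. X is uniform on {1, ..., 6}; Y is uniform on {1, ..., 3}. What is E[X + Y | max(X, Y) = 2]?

10/3

P(max(X, Y) = 2) = 1/6.
Summing (X+Y)·P(x,y) over outcomes with max(X, Y) = 2 gives 5/9.
E[X + Y | max(X, Y) = 2] = (5/9) / (1/6) = 10/3.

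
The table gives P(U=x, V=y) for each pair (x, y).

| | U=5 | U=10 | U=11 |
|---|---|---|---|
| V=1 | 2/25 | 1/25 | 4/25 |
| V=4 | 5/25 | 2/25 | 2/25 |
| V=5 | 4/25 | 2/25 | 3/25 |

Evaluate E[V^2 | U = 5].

P(U = 5) = 11/25.
Summing V^2·P(U=x,V=y) over the conditioning event gives 182/25.
E[V^2 | U = 5] = (182/25) / (11/25) = 182/11.

182/11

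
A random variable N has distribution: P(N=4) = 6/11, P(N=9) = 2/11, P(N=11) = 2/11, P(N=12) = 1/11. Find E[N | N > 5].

P(N > 5) = 5/11.
Σ over the event: 9·2/11 + 11·2/11 + 12·1/11 = 52/11.
E[N | N > 5] = (52/11) / (5/11) = 52/5.

52/5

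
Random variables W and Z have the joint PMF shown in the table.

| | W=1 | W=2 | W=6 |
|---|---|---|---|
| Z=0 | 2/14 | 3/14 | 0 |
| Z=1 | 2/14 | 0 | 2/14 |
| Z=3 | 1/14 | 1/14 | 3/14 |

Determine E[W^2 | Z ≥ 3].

P(Z ≥ 3) = 5/14.
Summing W^2·P(W=x,Z=y) over the conditioning event gives 113/14.
E[W^2 | Z ≥ 3] = (113/14) / (5/14) = 113/5.

113/5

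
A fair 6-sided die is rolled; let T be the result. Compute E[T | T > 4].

11/2

Given T > 4, T is equally likely to be any of {5, 6}.
E[T | T > 4] = (5 + 6) / 2 = 11/2.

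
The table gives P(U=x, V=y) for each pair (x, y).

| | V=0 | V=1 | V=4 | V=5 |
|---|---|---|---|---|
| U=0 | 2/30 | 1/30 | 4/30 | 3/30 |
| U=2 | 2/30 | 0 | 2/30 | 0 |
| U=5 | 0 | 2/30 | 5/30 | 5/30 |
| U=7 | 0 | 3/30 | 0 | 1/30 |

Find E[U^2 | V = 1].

P(V = 1) = 1/5.
Summing U^2·P(U=x,V=y) over the conditioning event gives 197/30.
E[U^2 | V = 1] = (197/30) / (1/5) = 197/6.

197/6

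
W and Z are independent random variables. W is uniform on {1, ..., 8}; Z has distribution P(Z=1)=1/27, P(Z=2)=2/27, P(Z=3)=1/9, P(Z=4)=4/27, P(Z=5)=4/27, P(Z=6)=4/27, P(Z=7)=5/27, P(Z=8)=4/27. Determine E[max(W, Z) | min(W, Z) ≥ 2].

82/13

P(min(W, Z) ≥ 2) = 91/108.
Summing max(W,Z)·P(x,y) over outcomes with min(W, Z) ≥ 2 gives 287/54.
E[max(W, Z) | min(W, Z) ≥ 2] = (287/54) / (91/108) = 82/13.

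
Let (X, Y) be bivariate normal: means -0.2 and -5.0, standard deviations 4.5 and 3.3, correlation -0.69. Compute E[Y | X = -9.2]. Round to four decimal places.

E[Y | X=x] = μ_Y + ρ(σ_Y/σ_X)(x − μ_X) for jointly normal variables.
E[Y | X=-9.2] = -5.0 + (-0.69)·(3.3/4.5)·(-9.2 − (-0.2)) = -5.0 + (-0.506)·(-9) = -0.4460.

-0.4460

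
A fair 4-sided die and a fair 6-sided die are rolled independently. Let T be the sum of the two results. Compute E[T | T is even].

P(T is even) = 1/2.
Σ over the event: 2·1/24 + 4·1/8 + 6·1/6 + 8·1/8 + 10·1/24 = 3.
E[T | T is even] = (3) / (1/2) = 6.

6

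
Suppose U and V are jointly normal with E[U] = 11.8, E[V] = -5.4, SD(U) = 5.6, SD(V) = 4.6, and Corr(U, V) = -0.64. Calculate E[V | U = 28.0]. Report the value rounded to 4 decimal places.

-13.9166

E[V | U=x] = μ_V + ρ(σ_V/σ_U)(x − μ_U) for jointly normal variables.
E[V | U=28.0] = -5.4 + (-0.64)·(4.6/5.6)·(28.0 − (11.8)) = -5.4 + (-0.525714)·(16.2) = -13.9166.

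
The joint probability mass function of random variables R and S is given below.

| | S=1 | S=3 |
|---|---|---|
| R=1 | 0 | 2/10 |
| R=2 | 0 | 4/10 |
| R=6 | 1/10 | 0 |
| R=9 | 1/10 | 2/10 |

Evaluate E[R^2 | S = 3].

45/2

P(S = 3) = 4/5.
Σ R^2·P over the event = 1·(2/10) + 4·(4/10) + 81·(2/10) = 18.
E[R^2 | S = 3] = (18) / (4/5) = 45/2.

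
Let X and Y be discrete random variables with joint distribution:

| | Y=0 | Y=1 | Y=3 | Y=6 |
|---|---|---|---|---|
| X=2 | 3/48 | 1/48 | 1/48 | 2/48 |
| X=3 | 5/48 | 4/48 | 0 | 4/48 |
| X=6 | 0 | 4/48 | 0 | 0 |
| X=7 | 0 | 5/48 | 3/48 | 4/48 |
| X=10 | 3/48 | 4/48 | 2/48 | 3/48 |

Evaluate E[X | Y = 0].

51/11

P(Y = 0) = 11/48.
Σ X·P over the event = 2·(3/48) + 3·(5/48) + 10·(3/48) = 17/16.
E[X | Y = 0] = (17/16) / (11/48) = 51/11.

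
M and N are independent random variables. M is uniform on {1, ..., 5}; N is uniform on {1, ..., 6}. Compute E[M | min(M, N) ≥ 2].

7/2

P(min(M, N) ≥ 2) = 2/3.
Summing M·P(x,y) over outcomes with min(M, N) ≥ 2 gives 7/3.
E[M | min(M, N) ≥ 2] = (7/3) / (2/3) = 7/2.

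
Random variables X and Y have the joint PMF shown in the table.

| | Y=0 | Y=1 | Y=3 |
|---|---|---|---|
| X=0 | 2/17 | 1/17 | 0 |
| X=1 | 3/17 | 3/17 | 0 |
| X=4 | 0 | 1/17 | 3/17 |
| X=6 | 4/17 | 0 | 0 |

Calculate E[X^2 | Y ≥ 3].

16

P(Y ≥ 3) = 3/17.
Summing X^2·P(X=x,Y=y) over the conditioning event gives 48/17.
E[X^2 | Y ≥ 3] = (48/17) / (3/17) = 16.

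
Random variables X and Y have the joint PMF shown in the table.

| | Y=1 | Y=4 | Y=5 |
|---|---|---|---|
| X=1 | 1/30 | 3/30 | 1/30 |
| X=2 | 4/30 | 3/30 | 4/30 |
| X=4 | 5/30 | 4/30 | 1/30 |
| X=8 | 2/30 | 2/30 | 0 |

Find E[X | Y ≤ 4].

43/12

P(Y ≤ 4) = 4/5.
Σ X·P over the event = 1·(1/30) + 1·(3/30) + 2·(4/30) + 2·(3/30) + 4·(5/30) + 4·(4/30) + 8·(2/30) + 8·(2/30) = 43/15.
E[X | Y ≤ 4] = (43/15) / (4/5) = 43/12.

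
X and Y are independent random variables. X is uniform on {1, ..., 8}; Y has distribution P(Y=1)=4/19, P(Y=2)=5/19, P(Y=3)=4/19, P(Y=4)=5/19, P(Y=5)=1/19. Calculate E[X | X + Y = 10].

103/15

P(X + Y = 10) = 15/152.
Summing X·P(x,y) over outcomes with X + Y = 10 gives 103/152.
E[X | X + Y = 10] = (103/152) / (15/152) = 103/15.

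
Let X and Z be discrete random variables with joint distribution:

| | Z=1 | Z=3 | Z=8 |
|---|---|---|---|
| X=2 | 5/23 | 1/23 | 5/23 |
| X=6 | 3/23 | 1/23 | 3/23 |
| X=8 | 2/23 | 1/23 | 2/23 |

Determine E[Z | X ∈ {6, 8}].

P(X ∈ {6, 8}) = 12/23.
Σ Z·P over the event = 1·(3/23) + 3·(1/23) + 8·(3/23) + 1·(2/23) + 3·(1/23) + 8·(2/23) = 51/23.
E[Z | X ∈ {6, 8}] = (51/23) / (12/23) = 17/4.

17/4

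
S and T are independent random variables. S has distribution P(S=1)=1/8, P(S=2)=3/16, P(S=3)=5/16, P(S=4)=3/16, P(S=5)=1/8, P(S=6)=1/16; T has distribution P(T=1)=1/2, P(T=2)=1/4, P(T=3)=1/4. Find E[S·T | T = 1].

51/16

P(T = 1) = 1/2.
Summing ST·P(x,y) over outcomes with T = 1 gives 51/32.
E[S·T | T = 1] = (51/32) / (1/2) = 51/16.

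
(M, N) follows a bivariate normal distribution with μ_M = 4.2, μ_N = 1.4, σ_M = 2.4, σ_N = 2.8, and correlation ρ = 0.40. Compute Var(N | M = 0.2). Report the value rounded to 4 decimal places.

The conditional variance in a bivariate normal is σ_N²(1 − ρ²), independent of x.
Var(N | M=0.2) = (2.8)²·(1 − (0.40)²) = 7.84·0.84 = 6.5856.

6.5856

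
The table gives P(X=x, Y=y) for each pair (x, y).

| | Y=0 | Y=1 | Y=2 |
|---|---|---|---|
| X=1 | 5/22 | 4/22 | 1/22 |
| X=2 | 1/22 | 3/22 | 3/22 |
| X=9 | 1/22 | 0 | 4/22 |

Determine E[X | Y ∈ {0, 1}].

13/7

P(Y ∈ {0, 1}) = 7/11.
Σ X·P over the event = 1·(5/22) + 1·(4/22) + 2·(1/22) + 2·(3/22) + 9·(1/22) = 13/11.
E[X | Y ∈ {0, 1}] = (13/11) / (7/11) = 13/7.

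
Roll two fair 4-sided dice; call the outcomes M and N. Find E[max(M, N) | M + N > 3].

P(M + N > 3) = 13/16.
Summing max(M,N)·P(x,y) over outcomes with M + N > 3 gives 45/16.
E[max(M, N) | M + N > 3] = (45/16) / (13/16) = 45/13.

45/13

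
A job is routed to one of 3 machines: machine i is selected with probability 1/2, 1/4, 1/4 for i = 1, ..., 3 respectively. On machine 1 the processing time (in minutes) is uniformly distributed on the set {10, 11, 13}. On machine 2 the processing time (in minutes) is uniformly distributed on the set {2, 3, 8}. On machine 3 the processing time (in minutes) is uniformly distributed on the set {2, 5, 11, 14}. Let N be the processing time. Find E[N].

E[N | machine 1] = (10+11+13)/3 = 34/3.
E[N | machine 2] = (2+3+8)/3 = 13/3.
E[N | machine 3] = (2+5+11+14)/4 = 8.
By the law of total expectation,
E[N] = (1/2)·(34/3) + (1/4)·(13/3) + (1/4)·(8) = 35/4.

35/4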